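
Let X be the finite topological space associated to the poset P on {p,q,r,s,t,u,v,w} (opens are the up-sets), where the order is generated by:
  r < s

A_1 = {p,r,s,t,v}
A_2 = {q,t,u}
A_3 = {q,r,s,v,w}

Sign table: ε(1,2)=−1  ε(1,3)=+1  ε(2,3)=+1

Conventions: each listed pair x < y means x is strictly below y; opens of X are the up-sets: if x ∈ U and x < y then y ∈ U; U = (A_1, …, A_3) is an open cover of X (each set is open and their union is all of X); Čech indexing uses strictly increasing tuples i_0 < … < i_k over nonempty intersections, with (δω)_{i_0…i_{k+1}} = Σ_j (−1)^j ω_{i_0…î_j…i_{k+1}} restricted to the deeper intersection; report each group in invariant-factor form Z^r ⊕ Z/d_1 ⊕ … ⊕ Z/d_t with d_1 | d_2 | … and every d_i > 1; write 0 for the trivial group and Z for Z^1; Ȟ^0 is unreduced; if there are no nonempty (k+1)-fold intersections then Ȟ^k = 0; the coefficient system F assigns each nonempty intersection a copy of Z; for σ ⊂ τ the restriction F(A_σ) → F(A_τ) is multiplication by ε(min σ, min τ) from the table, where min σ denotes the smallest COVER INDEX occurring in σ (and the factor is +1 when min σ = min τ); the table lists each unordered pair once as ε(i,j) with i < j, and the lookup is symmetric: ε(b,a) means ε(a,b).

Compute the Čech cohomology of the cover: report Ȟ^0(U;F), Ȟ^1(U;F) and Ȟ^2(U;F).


Ȟ^0(U;F) ≅ 0, Ȟ^1(U;F) ≅ Z/2, Ȟ^2(U;F) ≅ 0

nonempty intersections:
  A12={t} A13={r,s,v} A23={q}
C dims 3,3; δ0: rk 3, SNF 1^2·2
Ȟ^0: (3−3)−0=0 ⇒ 0
Ȟ^1: (3−0)−3=0 plus torsion [2] ⇒ Z/2
Ȟ^2: (0−0)−0=0 ⇒ 0


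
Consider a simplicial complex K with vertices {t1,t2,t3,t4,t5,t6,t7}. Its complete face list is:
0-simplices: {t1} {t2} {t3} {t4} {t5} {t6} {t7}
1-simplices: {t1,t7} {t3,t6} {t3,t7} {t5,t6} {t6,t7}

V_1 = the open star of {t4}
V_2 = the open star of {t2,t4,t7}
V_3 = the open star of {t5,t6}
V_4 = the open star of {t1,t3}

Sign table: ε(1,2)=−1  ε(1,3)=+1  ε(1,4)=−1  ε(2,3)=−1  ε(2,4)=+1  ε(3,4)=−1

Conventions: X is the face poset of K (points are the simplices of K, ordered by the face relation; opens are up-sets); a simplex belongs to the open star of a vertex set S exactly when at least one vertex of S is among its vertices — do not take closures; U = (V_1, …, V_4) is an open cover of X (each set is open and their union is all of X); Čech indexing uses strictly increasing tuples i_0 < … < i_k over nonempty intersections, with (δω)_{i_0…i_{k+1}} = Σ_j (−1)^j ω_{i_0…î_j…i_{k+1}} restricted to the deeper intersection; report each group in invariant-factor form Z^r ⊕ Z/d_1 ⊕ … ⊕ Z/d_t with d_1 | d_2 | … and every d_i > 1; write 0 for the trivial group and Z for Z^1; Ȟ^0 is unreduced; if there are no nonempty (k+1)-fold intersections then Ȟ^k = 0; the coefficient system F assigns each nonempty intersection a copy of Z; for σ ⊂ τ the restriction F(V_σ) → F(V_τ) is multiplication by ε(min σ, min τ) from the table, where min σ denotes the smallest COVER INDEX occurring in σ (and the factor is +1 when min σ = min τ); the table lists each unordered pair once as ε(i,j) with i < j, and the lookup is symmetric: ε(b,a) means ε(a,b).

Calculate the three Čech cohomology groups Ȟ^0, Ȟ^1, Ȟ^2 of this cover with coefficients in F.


nerve of the cover:
  V1={{t4}} V2={{t2},{t4},{t7},{t1,t7},{t3,t7},{t6,t7}} V3={{t5},{t6},{t3,t6},{t5,t6},{t6,t7}} V4={{t1},{t3},{t1,t7},{t3,t6},{t3,t7}}
  V12={{t4}} V23={{t6,t7}} V24={{t1,t7},{t3,t7}} V34={{t3,t6}}
C dims 4,4; δ0: rk 3, SNF 1^3
Ȟ^0 = (4 − 3) − 0 = 1, so Ȟ^0 ≅ Z
Ȟ^1 = (4 − 0) − 3 = 1, so Ȟ^1 ≅ Z
Ȟ^2 = (0 − 0) − 0 = 0, so Ȟ^2 ≅ 0

Ȟ^0 = Z; Ȟ^1 = Z; Ȟ^2 = 0


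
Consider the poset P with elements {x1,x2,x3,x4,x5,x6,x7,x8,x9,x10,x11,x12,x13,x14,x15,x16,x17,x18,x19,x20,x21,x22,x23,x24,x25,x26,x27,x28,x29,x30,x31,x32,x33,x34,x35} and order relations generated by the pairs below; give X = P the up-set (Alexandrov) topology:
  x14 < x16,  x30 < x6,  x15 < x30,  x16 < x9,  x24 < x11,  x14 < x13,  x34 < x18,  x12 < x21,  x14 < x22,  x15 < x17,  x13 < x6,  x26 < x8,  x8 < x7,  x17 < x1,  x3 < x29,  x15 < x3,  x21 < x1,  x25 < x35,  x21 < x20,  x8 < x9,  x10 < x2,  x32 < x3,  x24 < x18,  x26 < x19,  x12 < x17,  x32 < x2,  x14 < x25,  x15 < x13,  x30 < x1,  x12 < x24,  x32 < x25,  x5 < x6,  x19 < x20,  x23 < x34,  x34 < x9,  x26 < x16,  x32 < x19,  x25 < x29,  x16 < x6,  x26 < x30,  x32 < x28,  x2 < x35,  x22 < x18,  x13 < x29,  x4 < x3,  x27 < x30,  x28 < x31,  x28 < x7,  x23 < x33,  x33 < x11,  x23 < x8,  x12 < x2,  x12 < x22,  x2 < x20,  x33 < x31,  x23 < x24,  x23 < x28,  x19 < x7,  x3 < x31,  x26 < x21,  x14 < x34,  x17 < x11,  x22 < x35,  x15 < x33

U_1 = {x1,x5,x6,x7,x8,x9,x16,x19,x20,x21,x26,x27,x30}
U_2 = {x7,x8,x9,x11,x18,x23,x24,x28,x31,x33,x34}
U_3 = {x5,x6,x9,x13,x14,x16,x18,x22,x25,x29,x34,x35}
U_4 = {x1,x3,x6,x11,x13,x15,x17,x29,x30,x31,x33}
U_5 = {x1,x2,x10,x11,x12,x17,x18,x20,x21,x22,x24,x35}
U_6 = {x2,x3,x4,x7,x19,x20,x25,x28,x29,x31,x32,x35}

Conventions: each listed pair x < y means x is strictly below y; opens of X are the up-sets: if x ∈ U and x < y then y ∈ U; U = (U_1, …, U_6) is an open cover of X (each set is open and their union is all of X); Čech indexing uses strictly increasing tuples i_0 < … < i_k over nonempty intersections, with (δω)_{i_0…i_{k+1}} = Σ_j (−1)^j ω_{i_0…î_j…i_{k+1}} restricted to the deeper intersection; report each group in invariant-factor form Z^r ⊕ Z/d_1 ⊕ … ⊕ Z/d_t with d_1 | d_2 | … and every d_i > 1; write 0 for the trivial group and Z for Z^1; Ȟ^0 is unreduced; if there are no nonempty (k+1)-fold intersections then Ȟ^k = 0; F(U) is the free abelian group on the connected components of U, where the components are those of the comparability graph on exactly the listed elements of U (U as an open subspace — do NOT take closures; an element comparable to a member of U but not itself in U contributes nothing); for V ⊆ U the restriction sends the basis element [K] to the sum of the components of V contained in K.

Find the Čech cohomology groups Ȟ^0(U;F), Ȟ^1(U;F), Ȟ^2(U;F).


Ȟ^0 = Z; Ȟ^1 = 0; Ȟ^2 = Z/2

nerve simplices:
  U12={x7,x8,x9} U13={x5,x6,x9,x16} U14={x1,x6,x30} U15={x1,x20,x21} U16={x7,x19,x20} U23={x9,x18,x34} U24={x11,x31,x33} U25={x11,x18,x24} U26={x7,x28,x31} U34={x6,x13,x29} U35={x18,x22,x35} U36={x25,x29,x35} U45={x1,x11,x17} U46={x3,x29,x31} U56={x2,x20,x35}
  U123={x9} U126={x7} U134={x6} U145={x1} U156={x20} U235={x18} U245={x11} U246={x31} U346={x29} U356={x35}
components per intersection:
  U1: {x1,x5,x6,x7,x8,x9,x16,x19,x20,x21,x26,x27,x30}
  U2: {x7,x8,x9,x11,x18,x23,x24,x28,x31,x33,x34}
  U3: {x5,x6,x9,x13,x14,x16,x18,x22,x25,x29,x34,x35}
  U4: {x1,x3,x6,x11,x13,x15,x17,x29,x30,x31,x33}
  U5: {x1,x2,x10,x11,x12,x17,x18,x20,x21,x22,x24,x35}
  U6: {x2,x3,x4,x7,x19,x20,x25,x28,x29,x31,x32,x35}
  U12: {x7,x8,x9}
  U13: {x5,x6,x9,x16}
  U14: {x1,x6,x30}
  U15: {x1,x20,x21}
  U16: {x7,x19,x20}
  U23: {x9,x18,x34}
  U24: {x11,x31,x33}
  U25: {x11,x18,x24}
  U26: {x7,x28,x31}
  U34: {x6,x13,x29}
  U35: {x18,x22,x35}
  U36: {x25,x29,x35}
  U45: {x1,x11,x17}
  U46: {x3,x29,x31}
  U56: {x2,x20,x35}
  U123: {x9}
  U126: {x7}
  U134: {x6}
  U145: {x1}
  U156: {x20}
  U235: {x18}
  U245: {x11}
  U246: {x31}
  U346: {x29}
  U356: {x35}
C dims 6,15,10; δ0: rk 5, SNF 1^5; δ1: rk 10, SNF 1^9·2
degree 0: 6−5−0 = 1 → Ȟ^0 ≅ Z
degree 1: 15−10−5 = 0 → Ȟ^1 ≅ 0
degree 2: 10−0−10 = 0 plus torsion [2] → Ȟ^2 ≅ Z/2


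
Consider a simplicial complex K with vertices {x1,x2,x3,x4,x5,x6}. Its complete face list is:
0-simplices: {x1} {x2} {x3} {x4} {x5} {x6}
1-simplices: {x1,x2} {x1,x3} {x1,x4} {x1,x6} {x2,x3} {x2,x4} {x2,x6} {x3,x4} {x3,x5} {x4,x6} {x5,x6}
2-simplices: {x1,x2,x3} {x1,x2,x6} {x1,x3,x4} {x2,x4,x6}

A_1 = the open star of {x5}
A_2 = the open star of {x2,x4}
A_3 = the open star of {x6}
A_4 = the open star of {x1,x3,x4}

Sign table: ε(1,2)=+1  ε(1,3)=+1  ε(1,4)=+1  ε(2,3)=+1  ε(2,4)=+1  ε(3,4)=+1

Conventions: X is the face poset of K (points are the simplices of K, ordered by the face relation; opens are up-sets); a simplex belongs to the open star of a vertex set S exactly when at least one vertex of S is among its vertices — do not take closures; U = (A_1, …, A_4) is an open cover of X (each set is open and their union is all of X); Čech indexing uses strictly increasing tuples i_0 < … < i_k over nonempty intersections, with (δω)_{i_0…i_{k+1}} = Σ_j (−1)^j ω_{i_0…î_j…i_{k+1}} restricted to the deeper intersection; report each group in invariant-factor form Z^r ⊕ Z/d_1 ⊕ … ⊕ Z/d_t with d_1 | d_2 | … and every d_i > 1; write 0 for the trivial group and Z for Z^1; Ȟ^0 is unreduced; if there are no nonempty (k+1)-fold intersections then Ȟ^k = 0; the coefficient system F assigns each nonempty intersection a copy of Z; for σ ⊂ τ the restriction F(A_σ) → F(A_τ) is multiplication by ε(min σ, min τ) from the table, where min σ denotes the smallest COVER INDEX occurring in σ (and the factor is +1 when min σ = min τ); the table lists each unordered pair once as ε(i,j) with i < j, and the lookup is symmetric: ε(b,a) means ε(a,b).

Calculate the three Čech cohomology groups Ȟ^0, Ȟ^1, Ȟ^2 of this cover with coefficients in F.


Ȟ^0 = Z,  Ȟ^1 = Z,  Ȟ^2 = 0

nonempty overlaps:
  A1={{x5},{x3,x5},{x5,x6}} A2={{x2},{x4},{x1,x2},{x1,x4},{x2,x3},{x2,x4},{x2,x6},{x3,x4},{x4,x6},{x1,x2,x3},{x1,x2,x6},{x1,x3,x4},{x2,x4,x6}} A3={{x6},{x1,x6},{x2,x6},{x4,x6},{x5,x6},{x1,x2,x6},{x2,x4,x6}} A4={{x1},{x3},{x4},{x1,x2},{x1,x3},{x1,x4},{x1,x6},{x2,x3},{x2,x4},{x3,x4},{x3,x5},{x4,x6},{x1,x2,x3},{x1,x2,x6},{x1,x3,x4},{x2,x4,x6}}
  A13={{x5,x6}} A14={{x3,x5}} A23={{x2,x6},{x4,x6},{x1,x2,x6},{x2,x4,x6}} A24={{x4},{x1,x2},{x1,x4},{x2,x3},{x2,x4},{x3,x4},{x4,x6},{x1,x2,x3},{x1,x2,x6},{x1,x3,x4},{x2,x4,x6}} A34={{x1,x6},{x4,x6},{x1,x2,x6},{x2,x4,x6}}
  A234={{x4,x6},{x1,x2,x6},{x2,x4,x6}}
C dims 4,5,1; δ0: rk 3, SNF 1^3; δ1: rk 1, SNF 1^1
degree 0: 4−3−0 = 1 → Ȟ^0 ≅ Z
degree 1: 5−1−3 = 1 → Ȟ^1 ≅ Z
degree 2: 1−0−1 = 0 → Ȟ^2 ≅ 0


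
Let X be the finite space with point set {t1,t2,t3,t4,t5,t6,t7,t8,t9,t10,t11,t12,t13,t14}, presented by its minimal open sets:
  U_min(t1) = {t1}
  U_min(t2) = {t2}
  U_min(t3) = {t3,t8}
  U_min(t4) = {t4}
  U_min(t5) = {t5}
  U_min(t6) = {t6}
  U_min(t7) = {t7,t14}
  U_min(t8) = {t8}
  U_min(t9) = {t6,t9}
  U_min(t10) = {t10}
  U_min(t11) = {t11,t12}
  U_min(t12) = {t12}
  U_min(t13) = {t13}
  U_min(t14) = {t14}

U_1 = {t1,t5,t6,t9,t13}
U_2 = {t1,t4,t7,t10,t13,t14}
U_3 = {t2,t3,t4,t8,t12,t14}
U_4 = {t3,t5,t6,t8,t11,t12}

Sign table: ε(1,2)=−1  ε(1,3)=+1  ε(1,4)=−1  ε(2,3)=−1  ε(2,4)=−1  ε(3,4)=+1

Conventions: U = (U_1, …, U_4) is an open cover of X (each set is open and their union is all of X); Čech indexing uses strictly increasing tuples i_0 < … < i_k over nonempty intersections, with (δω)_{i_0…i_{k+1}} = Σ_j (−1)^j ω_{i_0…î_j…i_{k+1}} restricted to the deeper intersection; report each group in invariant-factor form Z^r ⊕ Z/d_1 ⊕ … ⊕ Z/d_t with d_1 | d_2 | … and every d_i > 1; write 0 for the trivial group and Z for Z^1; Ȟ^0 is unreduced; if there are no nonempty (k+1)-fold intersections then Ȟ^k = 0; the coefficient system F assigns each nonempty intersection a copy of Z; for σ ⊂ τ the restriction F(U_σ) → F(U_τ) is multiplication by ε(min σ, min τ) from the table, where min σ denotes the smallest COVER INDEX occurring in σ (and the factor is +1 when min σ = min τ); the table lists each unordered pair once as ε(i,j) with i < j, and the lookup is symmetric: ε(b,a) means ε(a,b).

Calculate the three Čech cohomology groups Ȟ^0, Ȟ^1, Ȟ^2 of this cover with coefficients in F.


nerve of the cover:
  U12={t1,t13} U14={t5,t6} U23={t4,t14} U34={t3,t8,t12}
C dims 4,4; δ0: rk 4, SNF 1^3·2
Ȟ^0 = (4 − 4) − 0 = 0, so Ȟ^0 ≅ 0
Ȟ^1 = (4 − 0) − 4 = 0 plus torsion [2], so Ȟ^1 ≅ Z/2
Ȟ^2 = (0 − 0) − 0 = 0, so Ȟ^2 ≅ 0

Ȟ^0 ≅ 0; Ȟ^1 ≅ Z/2; Ȟ^2 ≅ 0


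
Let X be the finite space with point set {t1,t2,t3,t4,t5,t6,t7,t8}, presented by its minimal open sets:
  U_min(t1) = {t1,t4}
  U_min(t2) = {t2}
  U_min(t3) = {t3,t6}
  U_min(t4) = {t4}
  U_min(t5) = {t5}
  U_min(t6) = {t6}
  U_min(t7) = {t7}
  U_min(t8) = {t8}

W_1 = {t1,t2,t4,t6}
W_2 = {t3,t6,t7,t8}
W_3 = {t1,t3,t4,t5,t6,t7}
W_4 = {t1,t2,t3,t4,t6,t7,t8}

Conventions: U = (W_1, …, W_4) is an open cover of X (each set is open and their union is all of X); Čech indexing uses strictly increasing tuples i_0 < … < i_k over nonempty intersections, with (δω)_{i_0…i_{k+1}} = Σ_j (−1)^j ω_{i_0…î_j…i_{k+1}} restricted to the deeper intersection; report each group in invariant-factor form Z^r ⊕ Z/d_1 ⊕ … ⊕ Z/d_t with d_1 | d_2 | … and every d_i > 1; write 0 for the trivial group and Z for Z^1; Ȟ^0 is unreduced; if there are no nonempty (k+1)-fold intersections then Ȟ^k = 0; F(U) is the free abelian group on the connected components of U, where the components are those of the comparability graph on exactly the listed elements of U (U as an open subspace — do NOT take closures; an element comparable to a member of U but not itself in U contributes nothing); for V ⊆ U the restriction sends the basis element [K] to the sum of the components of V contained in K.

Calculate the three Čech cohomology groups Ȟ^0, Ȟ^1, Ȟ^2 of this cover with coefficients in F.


Ȟ^0 = Z^6, Ȟ^1 = 0 and Ȟ^2 = 0

intersection data:
  W12={t6} W13={t1,t4,t6} W14={t1,t2,t4,t6} W23={t3,t6,t7} W24={t3,t6,t7,t8} W34={t1,t3,t4,t6,t7}
  W123={t6} W124={t6} W134={t1,t4,t6} W234={t3,t6,t7}
  W1234={t6}
components per intersection:
  W1: {t1,t4} {t2} {t6}
  W2: {t3,t6} {t7} {t8}
  W3: {t1,t4} {t3,t6} {t5} {t7}
  W4: {t1,t4} {t2} {t3,t6} {t7} {t8}
  W12: {t6}
  W13: {t1,t4} {t6}
  W14: {t1,t4} {t2} {t6}
  W23: {t3,t6} {t7}
  W24: {t3,t6} {t7} {t8}
  W34: {t1,t4} {t3,t6} {t7}
  W123: {t6}
  W124: {t6}
  W134: {t1,t4} {t6}
  W234: {t3,t6} {t7}
  W1234: {t6}
C dims 15,14,6,1; δ0: rk 9, SNF 1^9; δ1: rk 5, SNF 1^5; δ2: rk 1, SNF 1^1
Ȟ^0 = (15 − 9) − 0 = 6, so Ȟ^0 ≅ Z^6
Ȟ^1 = (14 − 5) − 9 = 0, so Ȟ^1 ≅ 0
Ȟ^2 = (6 − 1) − 5 = 0, so Ȟ^2 ≅ 0


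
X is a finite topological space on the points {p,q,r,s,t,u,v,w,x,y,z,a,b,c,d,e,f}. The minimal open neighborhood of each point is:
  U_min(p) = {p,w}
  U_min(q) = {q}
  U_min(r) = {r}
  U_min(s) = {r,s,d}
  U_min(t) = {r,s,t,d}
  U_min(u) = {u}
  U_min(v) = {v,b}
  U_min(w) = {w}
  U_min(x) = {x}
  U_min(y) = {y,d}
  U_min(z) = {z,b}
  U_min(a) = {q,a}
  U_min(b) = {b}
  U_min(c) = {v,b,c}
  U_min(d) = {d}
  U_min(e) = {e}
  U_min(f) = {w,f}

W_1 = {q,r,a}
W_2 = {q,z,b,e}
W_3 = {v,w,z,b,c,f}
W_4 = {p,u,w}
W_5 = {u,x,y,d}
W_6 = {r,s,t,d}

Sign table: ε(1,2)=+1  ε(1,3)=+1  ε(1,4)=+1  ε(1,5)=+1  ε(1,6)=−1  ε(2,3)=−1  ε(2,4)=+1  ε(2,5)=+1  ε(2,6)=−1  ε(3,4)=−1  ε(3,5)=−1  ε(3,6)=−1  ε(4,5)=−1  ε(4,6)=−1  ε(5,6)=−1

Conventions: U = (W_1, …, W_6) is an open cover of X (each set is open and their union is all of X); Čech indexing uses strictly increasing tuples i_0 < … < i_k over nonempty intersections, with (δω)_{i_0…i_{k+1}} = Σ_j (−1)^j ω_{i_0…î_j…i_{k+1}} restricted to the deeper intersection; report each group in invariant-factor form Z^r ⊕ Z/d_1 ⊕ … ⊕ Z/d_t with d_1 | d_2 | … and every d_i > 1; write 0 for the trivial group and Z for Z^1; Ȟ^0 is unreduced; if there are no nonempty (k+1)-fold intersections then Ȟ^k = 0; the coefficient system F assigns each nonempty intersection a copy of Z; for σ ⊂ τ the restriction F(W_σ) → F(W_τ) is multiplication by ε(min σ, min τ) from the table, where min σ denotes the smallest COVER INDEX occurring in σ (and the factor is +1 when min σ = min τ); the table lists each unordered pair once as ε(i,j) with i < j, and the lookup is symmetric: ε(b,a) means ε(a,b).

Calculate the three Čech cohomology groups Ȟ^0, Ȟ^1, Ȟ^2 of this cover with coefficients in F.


nerve simplices:
  W12={q} W16={r} W23={z,b} W34={w} W45={u} W56={d}
C dims 6,6; δ0: rk 6, SNF 1^5·2
degree 0: 6−6−0 = 0 → Ȟ^0 ≅ 0
degree 1: 6−0−6 = 0 plus torsion [2] → Ȟ^1 ≅ Z/2
degree 2: 0−0−0 = 0 → Ȟ^2 ≅ 0

Ȟ^0(U;F) ≅ 0,  Ȟ^1(U;F) ≅ Z/2,  Ȟ^2(U;F) ≅ 0


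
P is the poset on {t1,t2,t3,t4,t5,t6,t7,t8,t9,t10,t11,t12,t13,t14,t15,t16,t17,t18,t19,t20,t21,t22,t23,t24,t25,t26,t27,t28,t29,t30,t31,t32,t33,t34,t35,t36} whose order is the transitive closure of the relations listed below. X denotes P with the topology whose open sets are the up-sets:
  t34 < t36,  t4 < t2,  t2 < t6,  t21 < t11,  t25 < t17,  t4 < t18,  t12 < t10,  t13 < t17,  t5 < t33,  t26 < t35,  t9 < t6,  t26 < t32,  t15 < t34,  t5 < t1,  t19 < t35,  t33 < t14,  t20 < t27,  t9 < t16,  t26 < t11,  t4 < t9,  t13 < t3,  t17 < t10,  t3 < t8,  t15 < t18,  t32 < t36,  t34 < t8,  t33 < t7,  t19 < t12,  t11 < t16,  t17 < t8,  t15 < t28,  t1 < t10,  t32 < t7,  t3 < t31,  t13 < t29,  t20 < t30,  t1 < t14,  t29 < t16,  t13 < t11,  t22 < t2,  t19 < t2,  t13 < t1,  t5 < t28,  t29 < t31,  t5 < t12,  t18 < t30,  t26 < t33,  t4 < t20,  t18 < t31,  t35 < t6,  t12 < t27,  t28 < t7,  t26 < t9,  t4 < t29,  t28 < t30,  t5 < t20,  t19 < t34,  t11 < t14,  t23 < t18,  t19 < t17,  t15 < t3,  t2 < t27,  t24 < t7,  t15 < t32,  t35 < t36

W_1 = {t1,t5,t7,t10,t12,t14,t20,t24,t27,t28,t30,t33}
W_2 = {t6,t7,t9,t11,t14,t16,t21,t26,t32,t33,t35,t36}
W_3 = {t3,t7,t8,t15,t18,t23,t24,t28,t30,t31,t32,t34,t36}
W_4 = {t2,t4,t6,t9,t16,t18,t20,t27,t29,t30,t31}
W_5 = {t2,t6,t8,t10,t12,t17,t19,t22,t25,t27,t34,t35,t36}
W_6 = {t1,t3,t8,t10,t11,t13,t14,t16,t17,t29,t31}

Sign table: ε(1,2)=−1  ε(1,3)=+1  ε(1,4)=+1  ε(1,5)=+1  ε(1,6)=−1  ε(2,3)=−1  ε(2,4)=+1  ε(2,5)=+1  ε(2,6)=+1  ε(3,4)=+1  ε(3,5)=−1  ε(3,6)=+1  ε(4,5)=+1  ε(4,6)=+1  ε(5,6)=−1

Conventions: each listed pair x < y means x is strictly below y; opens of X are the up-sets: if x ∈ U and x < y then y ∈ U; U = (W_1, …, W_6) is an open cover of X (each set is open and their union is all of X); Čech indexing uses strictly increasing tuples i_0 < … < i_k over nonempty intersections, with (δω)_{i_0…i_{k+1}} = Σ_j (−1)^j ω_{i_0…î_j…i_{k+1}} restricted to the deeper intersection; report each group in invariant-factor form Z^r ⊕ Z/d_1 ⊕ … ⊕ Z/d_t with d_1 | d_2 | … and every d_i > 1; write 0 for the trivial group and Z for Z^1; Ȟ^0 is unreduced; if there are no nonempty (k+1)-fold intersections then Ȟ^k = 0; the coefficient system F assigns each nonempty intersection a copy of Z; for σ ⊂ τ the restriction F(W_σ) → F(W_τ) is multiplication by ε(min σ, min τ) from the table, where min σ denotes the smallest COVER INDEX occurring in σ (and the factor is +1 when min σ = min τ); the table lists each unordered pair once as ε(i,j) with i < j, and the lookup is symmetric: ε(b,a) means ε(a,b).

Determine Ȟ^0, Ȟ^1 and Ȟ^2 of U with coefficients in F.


cover nerve:
  W12={t7,t14,t33} W13={t7,t24,t28,t30} W14={t20,t27,t30} W15={t10,t12,t27} W16={t1,t10,t14} W23={t7,t32,t36} W24={t6,t9,t16} W25={t6,t35,t36} W26={t11,t14,t16} W34={t18,t30,t31} W35={t8,t34,t36} W36={t3,t8,t31} W45={t2,t6,t27} W46={t16,t29,t31} W56={t8,t10,t17}
  W123={t7} W126={t14} W134={t30} W145={t27} W156={t10} W235={t36} W245={t6} W246={t16} W346={t31} W356={t8}
C dims 6,15,10; δ0: rk 6, SNF 1^5·2; δ1: rk 9, SNF 1^9
Ȟ^0: (6−6)−0=0 ⇒ 0
Ȟ^1: (15−9)−6=0 plus torsion [2] ⇒ Z/2
Ȟ^2: (10−0)−9=1 ⇒ Z

Ȟ^0(U;F) ≅ 0,  Ȟ^1(U;F) ≅ Z/2,  Ȟ^2(U;F) ≅ Z


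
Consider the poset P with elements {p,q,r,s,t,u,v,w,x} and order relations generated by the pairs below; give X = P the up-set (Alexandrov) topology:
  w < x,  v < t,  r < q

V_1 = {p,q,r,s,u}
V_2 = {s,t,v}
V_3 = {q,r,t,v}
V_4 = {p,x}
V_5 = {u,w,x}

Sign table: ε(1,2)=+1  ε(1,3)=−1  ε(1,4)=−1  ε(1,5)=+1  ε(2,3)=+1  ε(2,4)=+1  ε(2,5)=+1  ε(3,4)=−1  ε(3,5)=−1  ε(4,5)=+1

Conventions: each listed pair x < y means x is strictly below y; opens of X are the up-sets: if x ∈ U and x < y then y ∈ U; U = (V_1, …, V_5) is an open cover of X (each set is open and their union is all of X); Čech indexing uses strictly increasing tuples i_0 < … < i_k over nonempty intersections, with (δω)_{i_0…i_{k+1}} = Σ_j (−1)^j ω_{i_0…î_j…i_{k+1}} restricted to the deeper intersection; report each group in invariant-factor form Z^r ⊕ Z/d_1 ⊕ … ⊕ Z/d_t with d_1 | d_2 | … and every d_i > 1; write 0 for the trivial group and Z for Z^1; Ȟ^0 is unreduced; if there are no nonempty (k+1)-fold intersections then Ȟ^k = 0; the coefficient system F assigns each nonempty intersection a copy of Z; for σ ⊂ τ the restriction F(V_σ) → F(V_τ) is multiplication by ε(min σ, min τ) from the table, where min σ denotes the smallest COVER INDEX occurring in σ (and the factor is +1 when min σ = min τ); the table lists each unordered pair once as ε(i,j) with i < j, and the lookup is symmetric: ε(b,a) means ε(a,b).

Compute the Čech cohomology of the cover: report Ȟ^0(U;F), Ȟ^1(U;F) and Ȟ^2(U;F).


intersection data:
  V12={s} V13={q,r} V14={p} V15={u} V23={t,v} V45={x}
C dims 5,6; δ0: rk 5, SNF 1^4·2
Ȟ^0 = (5 − 5) − 0 = 0, so Ȟ^0 ≅ 0
Ȟ^1 = (6 − 0) − 5 = 1 plus torsion [2], so Ȟ^1 ≅ Z ⊕ Z/2
Ȟ^2 = (0 − 0) − 0 = 0, so Ȟ^2 ≅ 0

Ȟ^0(U;F) ≅ 0, Ȟ^1(U;F) ≅ Z ⊕ Z/2, Ȟ^2(U;F) ≅ 0


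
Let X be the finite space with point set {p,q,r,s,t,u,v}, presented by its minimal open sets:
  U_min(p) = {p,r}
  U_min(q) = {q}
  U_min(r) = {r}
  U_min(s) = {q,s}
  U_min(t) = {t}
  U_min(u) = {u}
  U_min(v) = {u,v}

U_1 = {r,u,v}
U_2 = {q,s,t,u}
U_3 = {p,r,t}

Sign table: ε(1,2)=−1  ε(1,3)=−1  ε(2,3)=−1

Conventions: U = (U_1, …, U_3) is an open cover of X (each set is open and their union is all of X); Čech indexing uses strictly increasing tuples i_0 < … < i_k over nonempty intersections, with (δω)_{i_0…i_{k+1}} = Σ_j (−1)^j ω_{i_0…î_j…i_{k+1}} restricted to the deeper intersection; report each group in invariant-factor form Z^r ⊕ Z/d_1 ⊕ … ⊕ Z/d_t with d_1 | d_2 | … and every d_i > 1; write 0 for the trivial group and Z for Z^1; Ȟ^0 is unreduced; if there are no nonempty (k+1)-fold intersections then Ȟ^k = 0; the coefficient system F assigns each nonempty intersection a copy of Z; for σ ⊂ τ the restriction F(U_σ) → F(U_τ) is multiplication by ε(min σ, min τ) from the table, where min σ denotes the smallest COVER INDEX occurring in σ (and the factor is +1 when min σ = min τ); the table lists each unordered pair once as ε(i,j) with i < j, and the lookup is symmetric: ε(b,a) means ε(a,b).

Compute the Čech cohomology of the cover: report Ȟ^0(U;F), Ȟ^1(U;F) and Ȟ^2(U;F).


nerve simplices:
  U12={u} U13={r} U23={t}
C dims 3,3; δ0: rk 3, SNF 1^2·2
degree 0: 3−3−0 = 0 → Ȟ^0 ≅ 0
degree 1: 3−0−3 = 0 plus torsion [2] → Ȟ^1 ≅ Z/2
degree 2: 0−0−0 = 0 → Ȟ^2 ≅ 0

Ȟ^0 = 0, Ȟ^1 = Z/2, Ȟ^2 = 0


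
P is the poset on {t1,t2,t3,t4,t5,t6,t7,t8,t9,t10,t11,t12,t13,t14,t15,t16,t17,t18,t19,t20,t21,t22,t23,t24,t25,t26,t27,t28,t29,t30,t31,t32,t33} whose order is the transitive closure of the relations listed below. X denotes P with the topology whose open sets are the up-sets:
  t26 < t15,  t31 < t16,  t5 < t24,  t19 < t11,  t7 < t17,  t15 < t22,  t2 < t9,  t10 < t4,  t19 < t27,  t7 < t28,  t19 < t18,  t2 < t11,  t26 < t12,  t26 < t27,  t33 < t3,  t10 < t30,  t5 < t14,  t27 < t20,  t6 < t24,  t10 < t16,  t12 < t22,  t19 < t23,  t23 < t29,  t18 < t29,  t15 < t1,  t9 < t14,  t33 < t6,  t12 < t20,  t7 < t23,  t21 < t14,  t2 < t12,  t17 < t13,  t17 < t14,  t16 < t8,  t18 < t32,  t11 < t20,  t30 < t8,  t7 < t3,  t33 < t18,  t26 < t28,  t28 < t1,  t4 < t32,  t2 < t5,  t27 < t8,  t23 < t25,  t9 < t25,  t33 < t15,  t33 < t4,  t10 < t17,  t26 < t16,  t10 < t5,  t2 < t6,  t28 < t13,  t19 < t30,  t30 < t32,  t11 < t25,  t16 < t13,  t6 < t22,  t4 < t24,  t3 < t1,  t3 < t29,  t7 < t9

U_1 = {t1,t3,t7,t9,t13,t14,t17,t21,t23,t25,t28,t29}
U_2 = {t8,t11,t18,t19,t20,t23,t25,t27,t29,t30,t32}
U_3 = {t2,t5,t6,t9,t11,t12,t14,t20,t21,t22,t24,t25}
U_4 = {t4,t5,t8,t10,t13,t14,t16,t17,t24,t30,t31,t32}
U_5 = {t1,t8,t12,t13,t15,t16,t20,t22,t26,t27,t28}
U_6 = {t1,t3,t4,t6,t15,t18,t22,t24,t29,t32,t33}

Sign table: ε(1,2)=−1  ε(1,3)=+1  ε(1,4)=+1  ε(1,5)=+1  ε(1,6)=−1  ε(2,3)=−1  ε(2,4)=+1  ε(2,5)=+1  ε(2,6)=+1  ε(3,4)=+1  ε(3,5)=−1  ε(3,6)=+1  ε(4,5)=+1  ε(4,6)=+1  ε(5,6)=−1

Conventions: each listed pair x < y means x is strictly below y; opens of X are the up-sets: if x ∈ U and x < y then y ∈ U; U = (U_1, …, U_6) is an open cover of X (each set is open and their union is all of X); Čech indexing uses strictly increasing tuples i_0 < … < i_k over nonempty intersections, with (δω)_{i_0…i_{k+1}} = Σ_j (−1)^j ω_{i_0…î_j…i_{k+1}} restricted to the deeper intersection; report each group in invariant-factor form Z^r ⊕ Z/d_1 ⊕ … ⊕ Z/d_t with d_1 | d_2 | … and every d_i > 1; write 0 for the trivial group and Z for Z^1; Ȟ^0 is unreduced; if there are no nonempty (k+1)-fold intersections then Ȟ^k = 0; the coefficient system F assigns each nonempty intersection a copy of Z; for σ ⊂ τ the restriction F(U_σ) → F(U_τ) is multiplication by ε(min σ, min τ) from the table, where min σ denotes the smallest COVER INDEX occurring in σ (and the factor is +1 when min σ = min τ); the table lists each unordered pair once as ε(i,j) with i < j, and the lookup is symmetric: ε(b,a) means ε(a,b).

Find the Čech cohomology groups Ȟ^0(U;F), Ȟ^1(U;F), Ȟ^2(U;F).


cover nerve:
  U12={t23,t25,t29} U13={t9,t14,t21,t25} U14={t13,t14,t17} U15={t1,t13,t28} U16={t1,t3,t29} U23={t11,t20,t25} U24={t8,t30,t32} U25={t8,t20,t27} U26={t18,t29,t32} U34={t5,t14,t24} U35={t12,t20,t22} U36={t6,t22,t24} U45={t8,t13,t16} U46={t4,t24,t32} U56={t1,t15,t22}
  U123={t25} U126={t29} U134={t14} U145={t13} U156={t1} U235={t20} U245={t8} U246={t32} U346={t24} U356={t22}
C dims 6,15,10; δ0: rk 6, SNF 1^5·2; δ1: rk 9, SNF 1^9
Ȟ^0: (6−6)−0=0 ⇒ 0
Ȟ^1: (15−9)−6=0 plus torsion [2] ⇒ Z/2
Ȟ^2: (10−0)−9=1 ⇒ Z

Ȟ^0 ≅ 0, Ȟ^1 ≅ Z/2, Ȟ^2 ≅ Z


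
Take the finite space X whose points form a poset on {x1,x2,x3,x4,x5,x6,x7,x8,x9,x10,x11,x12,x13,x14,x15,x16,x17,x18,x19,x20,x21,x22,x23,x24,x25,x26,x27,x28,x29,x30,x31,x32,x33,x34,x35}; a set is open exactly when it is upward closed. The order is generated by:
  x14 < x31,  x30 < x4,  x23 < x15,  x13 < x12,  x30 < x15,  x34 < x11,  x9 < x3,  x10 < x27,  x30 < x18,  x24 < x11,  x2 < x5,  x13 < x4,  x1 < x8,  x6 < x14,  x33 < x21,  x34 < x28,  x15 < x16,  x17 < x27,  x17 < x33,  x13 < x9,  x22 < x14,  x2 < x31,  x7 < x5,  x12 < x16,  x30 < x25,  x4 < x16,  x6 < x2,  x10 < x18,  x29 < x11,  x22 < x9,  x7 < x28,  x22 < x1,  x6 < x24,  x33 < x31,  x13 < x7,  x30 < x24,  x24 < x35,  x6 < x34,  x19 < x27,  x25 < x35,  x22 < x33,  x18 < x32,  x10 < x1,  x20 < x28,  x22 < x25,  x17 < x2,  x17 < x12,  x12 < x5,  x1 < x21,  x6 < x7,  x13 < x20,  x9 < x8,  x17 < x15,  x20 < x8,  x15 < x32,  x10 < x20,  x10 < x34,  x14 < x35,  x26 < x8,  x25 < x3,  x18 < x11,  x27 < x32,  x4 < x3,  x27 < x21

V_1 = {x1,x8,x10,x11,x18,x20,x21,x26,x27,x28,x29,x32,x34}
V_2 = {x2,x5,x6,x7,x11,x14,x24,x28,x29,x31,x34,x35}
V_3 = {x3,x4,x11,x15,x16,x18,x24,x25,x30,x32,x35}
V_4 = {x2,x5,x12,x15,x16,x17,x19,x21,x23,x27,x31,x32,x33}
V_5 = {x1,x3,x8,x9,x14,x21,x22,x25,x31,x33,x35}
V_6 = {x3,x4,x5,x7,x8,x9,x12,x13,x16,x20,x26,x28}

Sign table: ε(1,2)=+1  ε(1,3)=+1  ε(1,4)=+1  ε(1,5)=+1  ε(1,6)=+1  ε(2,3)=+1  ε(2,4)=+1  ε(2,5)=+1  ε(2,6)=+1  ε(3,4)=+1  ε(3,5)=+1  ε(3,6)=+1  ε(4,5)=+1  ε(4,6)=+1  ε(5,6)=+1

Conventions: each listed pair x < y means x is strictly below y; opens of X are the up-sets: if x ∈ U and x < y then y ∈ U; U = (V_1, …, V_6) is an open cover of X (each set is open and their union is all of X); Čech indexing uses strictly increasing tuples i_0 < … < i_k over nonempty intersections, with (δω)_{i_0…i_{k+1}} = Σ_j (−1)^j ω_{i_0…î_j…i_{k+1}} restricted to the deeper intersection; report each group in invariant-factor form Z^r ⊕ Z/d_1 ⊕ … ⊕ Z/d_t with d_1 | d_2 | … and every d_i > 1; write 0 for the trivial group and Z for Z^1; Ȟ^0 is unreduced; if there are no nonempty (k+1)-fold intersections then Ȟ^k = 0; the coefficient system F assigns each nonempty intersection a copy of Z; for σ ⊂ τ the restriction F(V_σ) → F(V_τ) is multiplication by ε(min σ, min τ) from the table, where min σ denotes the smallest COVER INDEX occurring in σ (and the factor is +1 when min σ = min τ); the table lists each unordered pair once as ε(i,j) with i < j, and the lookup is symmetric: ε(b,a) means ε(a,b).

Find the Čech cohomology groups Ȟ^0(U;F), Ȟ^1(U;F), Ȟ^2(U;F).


nerve of the cover:
  V12={x11,x28,x29,x34} V13={x11,x18,x32} V14={x21,x27,x32} V15={x1,x8,x21} V16={x8,x20,x26,x28} V23={x11,x24,x35} V24={x2,x5,x31} V25={x14,x31,x35} V26={x5,x7,x28} V34={x15,x16,x32} V35={x3,x25,x35} V36={x3,x4,x16} V45={x21,x31,x33} V46={x5,x12,x16} V56={x3,x8,x9}
  V123={x11} V126={x28} V134={x32} V145={x21} V156={x8} V235={x35} V245={x31} V246={x5} V346={x16} V356={x3}
C dims 6,15,10; δ0: rk 5, SNF 1^5; δ1: rk 10, SNF 1^9·2
Ȟ^0 = (6 − 5) − 0 = 1, so Ȟ^0 ≅ Z
Ȟ^1 = (15 − 10) − 5 = 0, so Ȟ^1 ≅ 0
Ȟ^2 = (10 − 0) − 10 = 0 plus torsion [2], so Ȟ^2 ≅ Z/2

Ȟ^0 = Z; Ȟ^1 = 0; Ȟ^2 = Z/2


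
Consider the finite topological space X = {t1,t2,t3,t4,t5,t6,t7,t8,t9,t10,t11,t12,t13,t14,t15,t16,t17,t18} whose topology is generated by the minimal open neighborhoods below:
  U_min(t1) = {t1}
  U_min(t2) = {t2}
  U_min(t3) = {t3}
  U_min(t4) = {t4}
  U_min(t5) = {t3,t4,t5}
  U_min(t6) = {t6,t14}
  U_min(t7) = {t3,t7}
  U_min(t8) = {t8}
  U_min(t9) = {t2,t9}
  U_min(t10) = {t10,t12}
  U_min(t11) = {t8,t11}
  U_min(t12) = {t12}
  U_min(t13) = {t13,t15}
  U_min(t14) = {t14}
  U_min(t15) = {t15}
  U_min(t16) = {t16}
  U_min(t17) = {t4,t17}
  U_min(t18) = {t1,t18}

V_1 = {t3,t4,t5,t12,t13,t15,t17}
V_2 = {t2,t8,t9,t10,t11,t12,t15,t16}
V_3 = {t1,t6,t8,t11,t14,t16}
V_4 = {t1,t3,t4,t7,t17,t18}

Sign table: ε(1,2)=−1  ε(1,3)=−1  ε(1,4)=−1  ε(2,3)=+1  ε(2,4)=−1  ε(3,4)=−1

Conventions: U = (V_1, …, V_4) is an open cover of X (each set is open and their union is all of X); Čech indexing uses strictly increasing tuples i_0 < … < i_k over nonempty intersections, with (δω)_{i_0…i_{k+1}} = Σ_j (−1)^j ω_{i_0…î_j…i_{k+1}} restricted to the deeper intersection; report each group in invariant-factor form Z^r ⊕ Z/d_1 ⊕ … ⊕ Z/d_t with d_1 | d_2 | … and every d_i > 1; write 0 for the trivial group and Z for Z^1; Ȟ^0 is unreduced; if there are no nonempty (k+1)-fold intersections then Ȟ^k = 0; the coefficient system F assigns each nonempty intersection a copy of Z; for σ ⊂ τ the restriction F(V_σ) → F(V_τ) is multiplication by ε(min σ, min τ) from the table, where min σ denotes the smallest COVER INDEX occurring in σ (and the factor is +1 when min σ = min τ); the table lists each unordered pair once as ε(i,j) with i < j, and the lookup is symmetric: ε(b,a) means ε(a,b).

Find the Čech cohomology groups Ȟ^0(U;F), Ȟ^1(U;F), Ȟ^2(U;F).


Ȟ^0 ≅ 0,  Ȟ^1 ≅ Z/2,  Ȟ^2 ≅ 0

nonempty intersections:
  V12={t12,t15} V14={t3,t4,t17} V23={t8,t11,t16} V34={t1}
C dims 4,4; δ0: rk 4, SNF 1^3·2
Ȟ^0: (4−4)−0=0 ⇒ 0
Ȟ^1: (4−0)−4=0 plus torsion [2] ⇒ Z/2
Ȟ^2: (0−0)−0=0 ⇒ 0


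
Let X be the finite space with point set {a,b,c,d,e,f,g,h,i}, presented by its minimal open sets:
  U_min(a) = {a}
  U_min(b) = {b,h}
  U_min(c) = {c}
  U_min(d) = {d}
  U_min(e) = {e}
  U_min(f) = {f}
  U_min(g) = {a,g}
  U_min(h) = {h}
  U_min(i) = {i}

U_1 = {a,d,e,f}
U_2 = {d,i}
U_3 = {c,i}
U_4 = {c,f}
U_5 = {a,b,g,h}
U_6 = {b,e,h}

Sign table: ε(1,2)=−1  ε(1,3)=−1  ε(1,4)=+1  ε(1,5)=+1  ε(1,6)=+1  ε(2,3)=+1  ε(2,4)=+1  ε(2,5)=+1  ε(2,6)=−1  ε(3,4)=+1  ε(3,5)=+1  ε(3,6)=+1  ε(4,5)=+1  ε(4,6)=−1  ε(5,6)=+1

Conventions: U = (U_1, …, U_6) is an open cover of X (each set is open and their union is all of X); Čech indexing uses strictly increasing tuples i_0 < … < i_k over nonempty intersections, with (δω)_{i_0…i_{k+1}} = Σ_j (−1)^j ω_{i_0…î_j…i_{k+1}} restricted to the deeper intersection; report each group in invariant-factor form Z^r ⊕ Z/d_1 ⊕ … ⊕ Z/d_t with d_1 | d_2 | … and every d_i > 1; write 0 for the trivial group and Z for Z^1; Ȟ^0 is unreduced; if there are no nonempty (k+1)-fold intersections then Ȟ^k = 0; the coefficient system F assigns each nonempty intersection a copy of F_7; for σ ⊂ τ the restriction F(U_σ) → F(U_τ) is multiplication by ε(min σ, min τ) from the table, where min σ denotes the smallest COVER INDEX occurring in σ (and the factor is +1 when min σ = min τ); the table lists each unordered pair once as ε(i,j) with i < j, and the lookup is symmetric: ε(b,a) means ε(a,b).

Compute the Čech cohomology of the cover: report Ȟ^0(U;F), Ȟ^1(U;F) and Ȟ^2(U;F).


Ȟ^0 = 0,  Ȟ^1 = Z/7,  Ȟ^2 = 0

nonempty overlaps:
  U12={d} U14={f} U15={a} U16={e} U23={i} U34={c} U56={b,h}
C dims 6,7; δ0: rk_F7 6
degree 0: 6−6−0 = 0 → Ȟ^0 ≅ 0
degree 1: 7−0−6 = 1 → Ȟ^1 ≅ Z/7
degree 2: 0−0−0 = 0 → Ȟ^2 ≅ 0


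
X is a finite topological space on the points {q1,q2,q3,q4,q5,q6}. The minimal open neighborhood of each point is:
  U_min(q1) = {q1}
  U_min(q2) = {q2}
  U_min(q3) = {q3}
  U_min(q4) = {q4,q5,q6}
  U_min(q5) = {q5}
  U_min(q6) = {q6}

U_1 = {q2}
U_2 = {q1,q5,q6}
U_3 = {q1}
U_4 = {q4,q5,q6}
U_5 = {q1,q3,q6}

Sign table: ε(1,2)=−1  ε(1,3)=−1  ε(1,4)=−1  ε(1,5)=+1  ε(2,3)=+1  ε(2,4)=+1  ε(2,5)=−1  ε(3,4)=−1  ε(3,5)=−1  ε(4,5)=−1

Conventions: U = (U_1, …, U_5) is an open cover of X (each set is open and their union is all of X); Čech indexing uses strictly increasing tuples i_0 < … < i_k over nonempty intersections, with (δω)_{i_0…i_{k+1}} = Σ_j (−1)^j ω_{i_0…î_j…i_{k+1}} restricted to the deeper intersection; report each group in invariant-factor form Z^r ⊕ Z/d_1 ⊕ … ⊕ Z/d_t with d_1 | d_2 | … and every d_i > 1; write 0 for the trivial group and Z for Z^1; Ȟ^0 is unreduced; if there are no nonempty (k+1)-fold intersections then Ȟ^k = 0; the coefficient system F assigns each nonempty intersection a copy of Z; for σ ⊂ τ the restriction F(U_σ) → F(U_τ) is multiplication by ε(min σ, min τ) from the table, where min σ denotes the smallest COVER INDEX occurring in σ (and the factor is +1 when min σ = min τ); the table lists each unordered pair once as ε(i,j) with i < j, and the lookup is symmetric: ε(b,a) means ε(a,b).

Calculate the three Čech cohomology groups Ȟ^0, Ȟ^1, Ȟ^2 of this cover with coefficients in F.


Ȟ^0 = Z^2, Ȟ^1 = 0, Ȟ^2 = 0

cover nerve:
  U23={q1} U24={q5,q6} U25={q1,q6} U35={q1} U45={q6}
  U235={q1} U245={q6}
C dims 5,5,2; δ0: rk 3, SNF 1^3; δ1: rk 2, SNF 1^2
Ȟ^0: (5−3)−0=2 ⇒ Z^2
Ȟ^1: (5−2)−3=0 ⇒ 0
Ȟ^2: (2−0)−2=0 ⇒ 0


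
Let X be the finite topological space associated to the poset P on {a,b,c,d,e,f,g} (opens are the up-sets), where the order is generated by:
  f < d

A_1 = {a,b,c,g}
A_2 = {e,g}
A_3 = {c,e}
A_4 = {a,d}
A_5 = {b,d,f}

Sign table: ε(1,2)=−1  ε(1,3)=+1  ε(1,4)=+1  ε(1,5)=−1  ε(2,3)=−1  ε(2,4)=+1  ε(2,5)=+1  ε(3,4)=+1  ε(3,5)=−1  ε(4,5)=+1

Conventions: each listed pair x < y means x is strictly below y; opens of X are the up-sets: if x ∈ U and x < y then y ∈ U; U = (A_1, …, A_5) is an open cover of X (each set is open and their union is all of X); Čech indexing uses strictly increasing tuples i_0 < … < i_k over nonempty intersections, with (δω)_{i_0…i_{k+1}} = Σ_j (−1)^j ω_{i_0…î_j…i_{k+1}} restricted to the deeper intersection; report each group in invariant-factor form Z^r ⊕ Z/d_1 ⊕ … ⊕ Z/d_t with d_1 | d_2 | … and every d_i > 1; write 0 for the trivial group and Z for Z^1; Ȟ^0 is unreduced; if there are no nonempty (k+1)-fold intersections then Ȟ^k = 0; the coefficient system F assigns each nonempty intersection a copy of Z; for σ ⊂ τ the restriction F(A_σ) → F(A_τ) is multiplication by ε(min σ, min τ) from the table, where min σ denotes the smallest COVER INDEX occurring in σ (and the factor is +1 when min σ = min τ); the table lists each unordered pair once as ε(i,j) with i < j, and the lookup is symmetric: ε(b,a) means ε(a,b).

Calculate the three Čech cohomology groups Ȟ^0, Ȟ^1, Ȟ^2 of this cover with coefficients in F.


Ȟ^0(U;F) ≅ 0; Ȟ^1(U;F) ≅ Z ⊕ Z/2; Ȟ^2(U;F) ≅ 0

nonempty overlaps:
  A12={g} A13={c} A14={a} A15={b} A23={e} A45={d}
C dims 5,6; δ0: rk 5, SNF 1^4·2
degree 0: 5−5−0 = 0 → Ȟ^0 ≅ 0
degree 1: 6−0−5 = 1 plus torsion [2] → Ȟ^1 ≅ Z ⊕ Z/2
degree 2: 0−0−0 = 0 → Ȟ^2 ≅ 0


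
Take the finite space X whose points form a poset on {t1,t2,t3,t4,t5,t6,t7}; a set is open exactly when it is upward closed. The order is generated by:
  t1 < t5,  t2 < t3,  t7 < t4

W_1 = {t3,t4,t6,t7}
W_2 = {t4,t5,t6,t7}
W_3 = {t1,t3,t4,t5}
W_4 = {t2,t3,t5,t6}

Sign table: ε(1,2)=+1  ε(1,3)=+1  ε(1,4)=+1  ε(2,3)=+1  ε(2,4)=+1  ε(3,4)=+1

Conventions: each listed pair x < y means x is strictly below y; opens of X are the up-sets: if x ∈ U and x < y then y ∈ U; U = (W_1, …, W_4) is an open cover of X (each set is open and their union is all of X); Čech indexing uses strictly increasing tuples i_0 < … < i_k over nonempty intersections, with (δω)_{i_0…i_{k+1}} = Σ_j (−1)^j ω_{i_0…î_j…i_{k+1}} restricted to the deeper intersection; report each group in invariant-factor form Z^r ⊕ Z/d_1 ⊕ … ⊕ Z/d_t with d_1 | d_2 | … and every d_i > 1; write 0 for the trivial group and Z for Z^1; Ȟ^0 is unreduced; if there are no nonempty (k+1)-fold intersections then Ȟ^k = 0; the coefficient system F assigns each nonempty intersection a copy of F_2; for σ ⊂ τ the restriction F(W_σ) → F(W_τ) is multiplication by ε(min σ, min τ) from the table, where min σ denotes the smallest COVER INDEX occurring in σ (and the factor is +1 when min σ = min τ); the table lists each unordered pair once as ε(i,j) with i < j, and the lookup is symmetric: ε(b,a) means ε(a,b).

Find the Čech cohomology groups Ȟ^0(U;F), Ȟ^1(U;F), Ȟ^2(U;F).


nerve of the cover:
  W12={t4,t6,t7} W13={t3,t4} W14={t3,t6} W23={t4,t5} W24={t5,t6} W34={t3,t5}
  W123={t4} W124={t6} W134={t3} W234={t5}
C dims 4,6,4; δ0: rk_F2 3; δ1: rk_F2 3
Ȟ^0 = (4 − 3) − 0 = 1, so Ȟ^0 ≅ Z/2
Ȟ^1 = (6 − 3) − 3 = 0, so Ȟ^1 ≅ 0
Ȟ^2 = (4 − 0) − 3 = 1, so Ȟ^2 ≅ Z/2

Ȟ^0 = Z/2, Ȟ^1 = 0 and Ȟ^2 = Z/2


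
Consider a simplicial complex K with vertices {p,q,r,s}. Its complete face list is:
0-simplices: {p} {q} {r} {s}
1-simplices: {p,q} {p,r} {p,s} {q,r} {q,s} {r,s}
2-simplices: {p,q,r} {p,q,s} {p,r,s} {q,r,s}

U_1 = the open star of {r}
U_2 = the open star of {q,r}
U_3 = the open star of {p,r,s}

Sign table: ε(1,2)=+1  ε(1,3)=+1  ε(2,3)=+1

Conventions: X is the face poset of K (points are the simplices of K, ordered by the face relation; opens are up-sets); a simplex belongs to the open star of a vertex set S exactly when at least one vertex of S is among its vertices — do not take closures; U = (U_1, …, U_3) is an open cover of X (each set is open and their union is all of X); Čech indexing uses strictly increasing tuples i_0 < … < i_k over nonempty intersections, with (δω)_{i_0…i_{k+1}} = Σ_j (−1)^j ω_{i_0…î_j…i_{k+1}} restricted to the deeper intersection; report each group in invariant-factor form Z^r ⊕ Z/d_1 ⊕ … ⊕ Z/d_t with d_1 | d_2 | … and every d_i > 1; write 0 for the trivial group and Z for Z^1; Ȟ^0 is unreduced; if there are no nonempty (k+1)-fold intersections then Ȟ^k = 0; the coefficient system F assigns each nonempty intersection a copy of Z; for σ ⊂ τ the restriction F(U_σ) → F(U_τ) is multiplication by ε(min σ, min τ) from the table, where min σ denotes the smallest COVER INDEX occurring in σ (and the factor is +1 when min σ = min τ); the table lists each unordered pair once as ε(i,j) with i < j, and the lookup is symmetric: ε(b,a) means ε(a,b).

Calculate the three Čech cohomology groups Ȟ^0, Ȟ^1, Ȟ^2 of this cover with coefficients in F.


nonempty overlaps:
  U1={{r},{p,r},{q,r},{r,s},{p,q,r},{p,r,s},{q,r,s}} U2={{q},{r},{p,q},{p,r},{q,r},{q,s},{r,s},{p,q,r},{p,q,s},{p,r,s},{q,r,s}} U3={{p},{r},{s},{p,q},{p,r},{p,s},{q,r},{q,s},{r,s},{p,q,r},{p,q,s},{p,r,s},{q,r,s}}
  U12={{r},{p,r},{q,r},{r,s},{p,q,r},{p,r,s},{q,r,s}} U13={{r},{p,r},{q,r},{r,s},{p,q,r},{p,r,s},{q,r,s}} U23={{r},{p,q},{p,r},{q,r},{q,s},{r,s},{p,q,r},{p,q,s},{p,r,s},{q,r,s}}
  U123={{r},{p,r},{q,r},{r,s},{p,q,r},{p,r,s},{q,r,s}}
C dims 3,3,1; δ0: rk 2, SNF 1^2; δ1: rk 1, SNF 1^1
degree 0: 3−2−0 = 1 → Ȟ^0 ≅ Z
degree 1: 3−1−2 = 0 → Ȟ^1 ≅ 0
degree 2: 1−0−1 = 0 → Ȟ^2 ≅ 0

Ȟ^0(U;F) ≅ Z; Ȟ^1(U;F) ≅ 0; Ȟ^2(U;F) ≅ 0
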